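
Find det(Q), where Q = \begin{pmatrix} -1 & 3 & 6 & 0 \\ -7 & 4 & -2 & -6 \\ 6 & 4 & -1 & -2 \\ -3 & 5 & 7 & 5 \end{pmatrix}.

Expand along row 1 (it has 1 zero):
  + (-1) · M_11   where M_11 = det([4 -2 -6; 4 -1 -2; 5 7 5]) = -102
  − (3) · M_12   where M_12 = det([-7 -2 -6; 6 -1 -2; -3 7 5]) = -249
  + (6) · M_13   where M_13 = det([-7 4 -6; 6 4 -2; -3 5 5]) = -558
det = (+1)·(-1)·(-102) + (-1)·(3)·(-249) + (+1)·(6)·(-558) = -2499

The determinant is -2499.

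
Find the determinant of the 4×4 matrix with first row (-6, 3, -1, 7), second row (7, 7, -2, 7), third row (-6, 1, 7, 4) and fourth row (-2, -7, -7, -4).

The determinant is -2370.

Expand along row 1:
  + (-6) · M_11   where M_11 = det([7 -2 7; 1 7 4; -7 -7 -4]) = 342
  − (3) · M_12   where M_12 = det([7 -2 7; -6 7 4; -2 -7 -4]) = 456
  + (-1) · M_13   where M_13 = det([7 7 7; -6 1 4; -2 -7 -4]) = 252
  − (7) · M_14   where M_14 = det([7 7 -2; -6 1 7; -2 -7 -7]) = -186
det = (+1)·(-6)·(342) + (-1)·(3)·(456) + (+1)·(-1)·(252) + (-1)·(7)·(-186) = -2370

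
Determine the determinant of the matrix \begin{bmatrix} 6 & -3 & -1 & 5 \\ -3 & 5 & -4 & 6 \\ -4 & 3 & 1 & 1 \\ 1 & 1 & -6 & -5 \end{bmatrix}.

-166

Expand along row 1:
  + (6) · M_11   where M_11 = det([5 -4 6; 3 1 1; 1 -6 -5]) = -173
  − (-3) · M_12   where M_12 = det([-3 -4 6; -4 1 1; 1 -6 -5]) = 211
  + (-1) · M_13   where M_13 = det([-3 5 6; -4 3 1; 1 1 -5]) = -89
  − (5) · M_14   where M_14 = det([-3 5 -4; -4 3 1; 1 1 -6]) = -30
det = (+1)·(6)·(-173) + (-1)·(-3)·(211) + (+1)·(-1)·(-89) + (-1)·(5)·(-30) = -166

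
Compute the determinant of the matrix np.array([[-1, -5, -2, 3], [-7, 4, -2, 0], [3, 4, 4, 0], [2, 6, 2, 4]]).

-516

Expand along column 4 (it has 2 zeros):
  − (3) · M_14   where M_14 = det([-7 4 -2; 3 4 4; 2 6 2]) = 100
  + (4) · M_44   where M_44 = det([-1 -5 -2; -7 4 -2; 3 4 4]) = -54
det = (-1)·(3)·(100) + (+1)·(4)·(-54) = -516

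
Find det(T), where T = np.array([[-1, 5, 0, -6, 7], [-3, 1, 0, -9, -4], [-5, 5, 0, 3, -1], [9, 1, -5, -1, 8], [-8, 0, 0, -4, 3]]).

det(T) = 26350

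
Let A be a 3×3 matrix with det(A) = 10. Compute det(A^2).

100

det(A^2) = (det A)^2 = (10)^2 = 100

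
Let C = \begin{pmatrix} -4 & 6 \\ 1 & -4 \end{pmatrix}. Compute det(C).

det(C) = (-4)·(-4) − 6·1 = 16 − 6 = 10

10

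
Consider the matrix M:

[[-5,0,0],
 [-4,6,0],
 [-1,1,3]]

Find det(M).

-90

M is lower triangular, so det(M) is the product of the diagonal entries:
det = (-5) · (6) · (3) = -90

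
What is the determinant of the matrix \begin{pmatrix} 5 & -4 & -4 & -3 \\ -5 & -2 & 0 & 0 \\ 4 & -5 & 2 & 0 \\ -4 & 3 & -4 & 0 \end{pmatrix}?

Expand along column 4 (it has 3 zeros):
  − (-3) · M_14   where M_14 = det([-5 -2 0; 4 -5 2; -4 3 -4]) = -86
det = (-1)·(-3)·(-86) = -258

-258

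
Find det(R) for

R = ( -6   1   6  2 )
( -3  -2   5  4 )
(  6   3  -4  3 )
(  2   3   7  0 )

-1351

Expand along row 4 (it has 1 zero):
  − (2) · M_41   where M_41 = det([1 6 2; -2 5 4; 3 -4 3]) = 125
  + (3) · M_42   where M_42 = det([-6 6 2; -3 5 4; 6 -4 3]) = -24
  − (7) · M_43   where M_43 = det([-6 1 2; -3 -2 4; 6 3 3]) = 147
det = (-1)·(2)·(125) + (+1)·(3)·(-24) + (-1)·(7)·(147) = -1351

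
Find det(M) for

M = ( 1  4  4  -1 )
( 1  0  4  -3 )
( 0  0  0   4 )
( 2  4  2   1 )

Expand along row 3 (it has 3 zeros):
  − (4) · M_34   where M_34 = det([1 4 4; 1 0 4; 2 4 2]) = 24
det = (-1)·(4)·(24) = -96

-96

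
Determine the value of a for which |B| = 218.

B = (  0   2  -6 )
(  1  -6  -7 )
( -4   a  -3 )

Expanding along the column containing a, det(B) is linear in a: det(B) = (-6)·a + (206).
Set (-6)·a + (206) = 218  ⇒  (-6)·a = 12  ⇒  a = -2.

a = -2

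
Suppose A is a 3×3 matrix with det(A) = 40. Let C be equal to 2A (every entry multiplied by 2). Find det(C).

For a 3×3 matrix, det(2A) = 2^3·det(A) = 8·det(A).
det(C) = (8)·(40) = 320

The determinant is 320.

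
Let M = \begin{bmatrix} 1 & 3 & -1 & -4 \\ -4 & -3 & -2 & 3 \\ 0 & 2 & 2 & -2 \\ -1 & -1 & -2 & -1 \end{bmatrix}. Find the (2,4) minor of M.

-10

Delete row 2 and column 4; the remaining 3×3 submatrix is [1 3 -1; 0 2 2; -1 -1 -2].
Its determinant is -10.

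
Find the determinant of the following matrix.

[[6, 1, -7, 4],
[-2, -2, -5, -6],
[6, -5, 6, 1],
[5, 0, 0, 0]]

Expand along row 4 (it has 3 zeros):
  − (5) · M_41   where M_41 = det([1 -7 4; -2 -5 -6; -5 6 1]) = -341
det = (-1)·(5)·(-341) = 1705

1705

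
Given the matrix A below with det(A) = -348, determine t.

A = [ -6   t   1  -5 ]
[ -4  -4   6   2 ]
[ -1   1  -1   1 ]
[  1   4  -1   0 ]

t = 4

Expanding along the row containing t, det(A) is linear in t: det(A) = (-6)·t + (-324).
Set (-6)·t + (-324) = -348  ⇒  (-6)·t = -24  ⇒  t = 4.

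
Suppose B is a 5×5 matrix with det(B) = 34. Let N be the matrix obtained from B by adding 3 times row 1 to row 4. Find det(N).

The determinant is 34.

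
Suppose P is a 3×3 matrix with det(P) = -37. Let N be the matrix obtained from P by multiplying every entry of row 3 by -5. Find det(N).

185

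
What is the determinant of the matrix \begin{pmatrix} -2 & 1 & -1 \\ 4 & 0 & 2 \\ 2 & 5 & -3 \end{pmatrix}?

16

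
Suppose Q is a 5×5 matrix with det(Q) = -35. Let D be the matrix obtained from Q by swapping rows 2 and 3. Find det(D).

Swapping two rows multiplies the determinant by −1.
det(D) = (-1)·(-35) = 35

35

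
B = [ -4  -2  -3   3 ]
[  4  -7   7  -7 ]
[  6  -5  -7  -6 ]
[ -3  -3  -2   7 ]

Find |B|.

Expand along row 1:
  + (-4) · M_11   where M_11 = det([-7 7 -7; -5 -7 -6; -3 -2 7]) = 875
  − (-2) · M_12   where M_12 = det([4 7 -7; 6 -7 -6; -3 -2 7]) = -181
  + (-3) · M_13   where M_13 = det([4 -7 -7; 6 -5 -6; -3 -3 7]) = 187
  − (3) · M_14   where M_14 = det([4 -7 7; 6 -5 -7; -3 -3 -2]) = -506
det = (+1)·(-4)·(875) + (-1)·(-2)·(-181) + (+1)·(-3)·(187) + (-1)·(3)·(-506) = -2905

det(B) = -2905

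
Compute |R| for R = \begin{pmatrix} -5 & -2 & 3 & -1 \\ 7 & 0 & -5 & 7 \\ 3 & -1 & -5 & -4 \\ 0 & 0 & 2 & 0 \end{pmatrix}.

252

Expand along row 4 (it has 3 zeros):
  − (2) · M_43   where M_43 = det([-5 -2 -1; 7 0 7; 3 -1 -4]) = -126
det = (-1)·(2)·(-126) = 252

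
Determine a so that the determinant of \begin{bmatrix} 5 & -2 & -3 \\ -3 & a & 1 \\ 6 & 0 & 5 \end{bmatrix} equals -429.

-9

Expanding along the row containing a, det(A) is linear in a: det(A) = (43)·a + (-42).
Set (43)·a + (-42) = -429  ⇒  (43)·a = -387  ⇒  a = -9.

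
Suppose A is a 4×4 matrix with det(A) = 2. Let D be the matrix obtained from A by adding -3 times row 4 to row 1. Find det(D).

Adding a multiple of one row to another leaves the determinant unchanged.
det(D) = (1)·(2) = 2

|D| = 2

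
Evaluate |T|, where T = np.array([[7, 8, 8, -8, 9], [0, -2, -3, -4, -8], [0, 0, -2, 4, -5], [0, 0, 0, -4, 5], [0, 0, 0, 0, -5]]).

560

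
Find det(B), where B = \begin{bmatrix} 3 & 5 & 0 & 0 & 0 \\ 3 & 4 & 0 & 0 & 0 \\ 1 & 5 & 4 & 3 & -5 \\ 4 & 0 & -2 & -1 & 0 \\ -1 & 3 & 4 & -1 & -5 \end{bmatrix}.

B is block lower-triangular with a 2×2 block and a 3×3 block on the diagonal, so its determinant equals the product of the determinants of the diagonal blocks.
det of the 2×2 block = -3
det of the 3×3 block = -40
det = (-3)·(-40) = 120

120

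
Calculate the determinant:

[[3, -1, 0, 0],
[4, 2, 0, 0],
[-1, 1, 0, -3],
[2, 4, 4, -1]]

120

The matrix is block lower-triangular with a 2×2 block and a 2×2 block on the diagonal, so its determinant equals the product of the determinants of the diagonal blocks.
det of the 2×2 block = 10
det of the 2×2 block = 12
det = (10)·(12) = 120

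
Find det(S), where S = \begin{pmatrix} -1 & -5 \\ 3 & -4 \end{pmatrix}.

The determinant is 19.

det(S) = (-1)·(-4) − (-5)·3 = 4 − (-15) = 19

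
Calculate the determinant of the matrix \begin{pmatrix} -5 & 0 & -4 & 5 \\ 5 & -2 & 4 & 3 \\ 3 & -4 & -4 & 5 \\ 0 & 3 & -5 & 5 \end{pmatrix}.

Expand along row 1 (it has 1 zero):
  + (-5) · M_11   where M_11 = det([-2 4 3; -4 -4 5; 3 -5 5]) = 226
  + (-4) · M_13   where M_13 = det([5 -2 3; 3 -4 5; 0 3 5]) = -118
  − (5) · M_14   where M_14 = det([5 -2 4; 3 -4 -4; 0 3 -5]) = 166
det = (+1)·(-5)·(226) + (+1)·(-4)·(-118) + (-1)·(5)·(166) = -1488

The determinant is -1488.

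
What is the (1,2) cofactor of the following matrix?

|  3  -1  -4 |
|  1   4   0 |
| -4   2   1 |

-1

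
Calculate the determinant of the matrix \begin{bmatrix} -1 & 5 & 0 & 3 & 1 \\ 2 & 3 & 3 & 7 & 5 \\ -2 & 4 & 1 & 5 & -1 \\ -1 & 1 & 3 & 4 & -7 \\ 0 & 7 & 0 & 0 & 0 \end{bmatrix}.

336

Expand along row 5 (it has 4 zeros):
  − (7) · M_52   where M_52 = det([-1 0 3 1; 2 3 7 5; -2 1 5 -1; -1 3 4 -7]) = -48
det = (-1)·(7)·(-48) = 336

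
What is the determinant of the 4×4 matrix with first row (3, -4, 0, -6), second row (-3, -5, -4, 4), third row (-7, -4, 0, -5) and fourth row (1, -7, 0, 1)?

The determinant is -1772.

Expand along column 3 (it has 3 zeros):
  − (-4) · M_23   where M_23 = det([3 -4 -6; -7 -4 -5; 1 -7 1]) = -443
det = (-1)·(-4)·(-443) = -1772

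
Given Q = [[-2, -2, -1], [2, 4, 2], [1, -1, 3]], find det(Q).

det(Q) = -14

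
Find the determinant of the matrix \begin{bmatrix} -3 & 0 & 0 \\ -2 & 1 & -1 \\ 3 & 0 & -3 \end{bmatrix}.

Expand along row 1:
  + (-3) · |1 -1; 0 -3| = (-3)·(-3 − 0) = 9

9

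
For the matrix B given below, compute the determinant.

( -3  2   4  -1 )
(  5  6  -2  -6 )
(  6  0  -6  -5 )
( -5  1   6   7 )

Expand along row 3 (it has 1 zero):
  + (6) · M_31   where M_31 = det([2 4 -1; 6 -2 -6; 1 6 7]) = -186
  + (-6) · M_33   where M_33 = det([-3 2 -1; 5 6 -6; -5 1 7]) = -189
  − (-5) · M_34   where M_34 = det([-3 2 4; 5 6 -2; -5 1 6]) = -14
det = (+1)·(6)·(-186) + (+1)·(-6)·(-189) + (-1)·(-5)·(-14) = -52

-52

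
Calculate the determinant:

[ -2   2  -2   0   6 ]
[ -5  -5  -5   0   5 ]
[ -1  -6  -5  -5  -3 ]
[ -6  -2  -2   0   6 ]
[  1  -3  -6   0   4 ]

800

Expand along column 4 (it has 4 zeros):
  − (-5) · M_34   where M_34 = det([-2 2 -2 6; -5 -5 -5 5; -6 -2 -2 6; 1 -3 -6 4]) = 160
det = (-1)·(-5)·(160) = 800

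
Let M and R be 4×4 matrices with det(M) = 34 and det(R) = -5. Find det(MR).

-170

det(MR) = det(M)·det(R) = (34)·(-5) = -170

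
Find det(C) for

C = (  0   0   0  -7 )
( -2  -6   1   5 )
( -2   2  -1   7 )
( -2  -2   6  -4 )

The determinant is -672.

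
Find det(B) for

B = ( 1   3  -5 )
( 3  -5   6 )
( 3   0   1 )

Expand along row 3:
  + 3 · |3 -5; -5 6| = 3·(18 − 25) = -21
  + 1 · |1 3; 3 -5| = 1·(-5 − 9) = -14
Sum: (-21) + (-14) = -35

-35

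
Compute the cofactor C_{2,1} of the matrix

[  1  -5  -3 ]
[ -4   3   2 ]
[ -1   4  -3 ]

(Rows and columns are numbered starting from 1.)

Delete row 2 and column 1; the remaining 2×2 submatrix is [-5 -3; 4 -3].
Its determinant is (-5)·(-3) − (-3)·4 = 27.
The cofactor carries sign (−1)^(2+1) = −1, so C_{2,1} = −(27) = -27.

-27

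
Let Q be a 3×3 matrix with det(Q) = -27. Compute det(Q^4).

det(Q^4) = (det Q)^4 = (-27)^4 = 531441

The determinant is 531441.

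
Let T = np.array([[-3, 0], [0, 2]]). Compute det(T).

det(T) = (-3)·2 − 0·0 = -6 − 0 = -6

-6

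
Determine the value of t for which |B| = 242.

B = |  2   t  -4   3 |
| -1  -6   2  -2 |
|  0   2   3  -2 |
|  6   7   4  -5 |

Expanding along the column containing t, det(B) is linear in t: det(B) = (-19)·t + (109).
Set (-19)·t + (109) = 242  ⇒  (-19)·t = 133  ⇒  t = -7.

t = -7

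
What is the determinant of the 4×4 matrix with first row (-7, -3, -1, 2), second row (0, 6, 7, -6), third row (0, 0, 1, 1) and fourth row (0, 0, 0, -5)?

The matrix is upper triangular, so the determinant is the product of the diagonal entries:
det = (-7) · (6) · (1) · (-5) = 210

The determinant is 210.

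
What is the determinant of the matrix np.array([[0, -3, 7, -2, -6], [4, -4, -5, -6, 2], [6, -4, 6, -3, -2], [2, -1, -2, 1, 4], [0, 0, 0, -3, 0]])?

Expand along row 5 (it has 4 zeros):
  − (-3) · M_54   where M_54 = det([0 -3 7 -6; 4 -4 -5 2; 6 -4 6 -2; 2 -1 -2 4]) = 524
det = (-1)·(-3)·(524) = 1572

1572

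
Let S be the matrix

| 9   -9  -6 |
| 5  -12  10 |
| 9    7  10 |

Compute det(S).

-2928

Expand along row 1:
  + 9 · |-12 10; 7 10| = 9·(-120 − 70) = -1710
  − (-9) · |5 10; 9 10| = −(-9)·(50 − 90) = -360
  + (-6) · |5 -12; 9 7| = (-6)·(35 − (-108)) = -858
Sum: (-1710) + (-360) + (-858) = -2928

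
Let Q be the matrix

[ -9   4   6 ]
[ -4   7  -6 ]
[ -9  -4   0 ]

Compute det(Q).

Expand along column 3:
  + 6 · |-4 7; -9 -4| = 6·(16 − (-63)) = 474
  − (-6) · |-9 4; -9 -4| = −(-6)·(36 − (-36)) = 432
Sum: (474) + (432) = 906

906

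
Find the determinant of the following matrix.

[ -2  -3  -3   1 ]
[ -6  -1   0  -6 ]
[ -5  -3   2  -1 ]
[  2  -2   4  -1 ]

Expand along row 2 (it has 1 zero):
  − (-6) · M_21   where M_21 = det([-3 -3 1; -3 2 -1; -2 4 -1]) = -11
  + (-1) · M_22   where M_22 = det([-2 -3 1; -5 2 -1; 2 4 -1]) = -7
  + (-6) · M_24   where M_24 = det([-2 -3 -3; -5 -3 2; 2 -2 4]) = -104
det = (-1)·(-6)·(-11) + (+1)·(-1)·(-7) + (+1)·(-6)·(-104) = 565

The determinant is 565.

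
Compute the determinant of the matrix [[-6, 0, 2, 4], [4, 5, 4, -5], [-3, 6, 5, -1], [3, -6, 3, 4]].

The determinant is 168.

Expand along row 1 (it has 1 zero):
  + (-6) · M_11   where M_11 = det([5 4 -5; 6 5 -1; -6 3 4]) = -197
  + (2) · M_13   where M_13 = det([4 5 -5; -3 6 -1; 3 -6 4]) = 117
  − (4) · M_14   where M_14 = det([4 5 4; -3 6 5; 3 -6 3]) = 312
det = (+1)·(-6)·(-197) + (+1)·(2)·(117) + (-1)·(4)·(312) = 168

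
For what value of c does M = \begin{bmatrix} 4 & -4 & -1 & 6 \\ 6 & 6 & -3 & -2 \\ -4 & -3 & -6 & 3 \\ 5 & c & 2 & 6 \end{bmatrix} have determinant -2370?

Expanding along the column containing c, det(M) is linear in c: det(M) = (-362)·c + (-1646).
Set (-362)·c + (-1646) = -2370  ⇒  (-362)·c = -724  ⇒  c = 2.

2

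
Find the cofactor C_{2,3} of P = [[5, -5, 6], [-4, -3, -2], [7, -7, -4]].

The cofactor is 0.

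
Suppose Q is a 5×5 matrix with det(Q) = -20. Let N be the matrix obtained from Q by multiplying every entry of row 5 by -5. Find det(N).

100

Scaling one row by -5 multiplies the determinant by -5.
det(N) = (-5)·(-20) = 100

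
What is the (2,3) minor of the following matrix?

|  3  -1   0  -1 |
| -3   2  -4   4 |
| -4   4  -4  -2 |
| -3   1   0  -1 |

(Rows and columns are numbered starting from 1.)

-16

Delete row 2 and column 3; the remaining 3×3 submatrix is [3 -1 -1; -4 4 -2; -3 1 -1].
Its determinant is -16.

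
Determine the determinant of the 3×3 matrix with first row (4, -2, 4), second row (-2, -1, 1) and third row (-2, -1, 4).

-24

Expand along column 1:
  + 4 · |-1 1; -1 4| = 4·(-4 − (-1)) = -12
  − (-2) · |-2 4; -1 4| = −(-2)·(-8 − (-4)) = -8
  + (-2) · |-2 4; -1 1| = (-2)·(-2 − (-4)) = -4
Sum: (-12) + (-8) + (-4) = -24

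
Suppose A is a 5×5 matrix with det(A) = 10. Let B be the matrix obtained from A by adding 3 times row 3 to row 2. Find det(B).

|B| = 10

Adding a multiple of one row to another leaves the determinant unchanged.
det(B) = (1)·(10) = 10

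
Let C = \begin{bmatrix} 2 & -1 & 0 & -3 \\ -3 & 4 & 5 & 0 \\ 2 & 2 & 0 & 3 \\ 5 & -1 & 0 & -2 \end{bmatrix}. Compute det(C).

Expand along column 3 (it has 3 zeros):
  − (5) · M_23   where M_23 = det([2 -1 -3; 2 2 3; 5 -1 -2]) = 15
det = (-1)·(5)·(15) = -75

|C| = -75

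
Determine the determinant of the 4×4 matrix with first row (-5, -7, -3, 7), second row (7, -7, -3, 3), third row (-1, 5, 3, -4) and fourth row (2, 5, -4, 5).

412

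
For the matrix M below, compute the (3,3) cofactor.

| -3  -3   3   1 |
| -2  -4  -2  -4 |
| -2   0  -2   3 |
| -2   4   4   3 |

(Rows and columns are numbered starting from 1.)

-70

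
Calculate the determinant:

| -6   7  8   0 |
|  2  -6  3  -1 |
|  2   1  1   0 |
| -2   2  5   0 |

Expand along column 4 (it has 3 zeros):
  + (-1) · M_24   where M_24 = det([-6 7 8; 2 1 1; -2 2 5]) = -54
det = (+1)·(-1)·(-54) = 54

54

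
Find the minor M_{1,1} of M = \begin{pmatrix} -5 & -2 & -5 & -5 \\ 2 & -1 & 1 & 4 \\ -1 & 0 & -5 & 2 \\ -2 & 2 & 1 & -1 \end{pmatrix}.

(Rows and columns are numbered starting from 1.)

41

Delete row 1 and column 1; the remaining 3×3 submatrix is [-1 1 4; 0 -5 2; 2 1 -1].
Its determinant is 41.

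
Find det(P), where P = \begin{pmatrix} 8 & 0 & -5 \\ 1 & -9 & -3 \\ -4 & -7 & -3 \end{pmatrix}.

Expand along row 1:
  + 8 · |-9 -3; -7 -3| = 8·(27 − 21) = 48
  + (-5) · |1 -9; -4 -7| = (-5)·(-7 − 36) = 215
Sum: (48) + (215) = 263

263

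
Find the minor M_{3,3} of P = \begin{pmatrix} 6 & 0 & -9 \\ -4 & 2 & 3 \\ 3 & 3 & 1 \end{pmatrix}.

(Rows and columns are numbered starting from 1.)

12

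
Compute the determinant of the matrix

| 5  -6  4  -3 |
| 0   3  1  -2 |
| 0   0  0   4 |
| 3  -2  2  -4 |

Expand along row 3 (it has 3 zeros):
  − (4) · M_34   where M_34 = det([5 -6 4; 0 3 1; 3 -2 2]) = -14
det = (-1)·(4)·(-14) = 56

56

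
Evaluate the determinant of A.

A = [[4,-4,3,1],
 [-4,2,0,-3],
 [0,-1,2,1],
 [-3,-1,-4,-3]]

Expand along row 2 (it has 1 zero):
  − (-4) · M_21   where M_21 = det([-4 3 1; -1 2 1; -1 -4 -3]) = 2
  + (2) · M_22   where M_22 = det([4 3 1; 0 2 1; -3 -4 -3]) = -11
  + (-3) · M_24   where M_24 = det([4 -4 3; 0 -1 2; -3 -1 -4]) = 39
det = (-1)·(-4)·(2) + (+1)·(2)·(-11) + (+1)·(-3)·(39) = -131

det(A) = -131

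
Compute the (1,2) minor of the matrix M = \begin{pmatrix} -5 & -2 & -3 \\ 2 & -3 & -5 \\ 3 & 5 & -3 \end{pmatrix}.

Delete row 1 and column 2; the remaining 2×2 submatrix is [2 -5; 3 -3].
Its determinant is 2·(-3) − (-5)·3 = 9.

The minor is 9.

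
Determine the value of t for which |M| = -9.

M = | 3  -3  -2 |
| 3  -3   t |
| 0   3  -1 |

-1

Expanding along the row containing t, det(M) is linear in t: det(M) = (-9)·t + (-18).
Set (-9)·t + (-18) = -9  ⇒  (-9)·t = 9  ⇒  t = -1.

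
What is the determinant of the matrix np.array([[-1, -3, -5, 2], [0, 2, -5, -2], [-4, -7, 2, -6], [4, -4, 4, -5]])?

1905

Expand along row 2 (it has 1 zero):
  + (2) · M_22   where M_22 = det([-1 -5 2; -4 2 -6; 4 4 -5]) = 158
  − (-5) · M_23   where M_23 = det([-1 -3 2; -4 -7 -6; 4 -4 -5]) = 209
  + (-2) · M_24   where M_24 = det([-1 -3 -5; -4 -7 2; 4 -4 4]) = -272
det = (+1)·(2)·(158) + (-1)·(-5)·(209) + (+1)·(-2)·(-272) = 1905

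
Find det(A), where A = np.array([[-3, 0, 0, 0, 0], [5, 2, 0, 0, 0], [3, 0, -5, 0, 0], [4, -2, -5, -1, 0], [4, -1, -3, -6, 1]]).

A is lower triangular, so det(A) is the product of the diagonal entries:
det = (-3) · (2) · (-5) · (-1) · (1) = -30

-30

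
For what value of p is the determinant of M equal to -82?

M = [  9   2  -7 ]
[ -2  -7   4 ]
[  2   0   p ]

0

Expanding along the column containing p, det(M) is linear in p: det(M) = (-59)·p + (-82).
Set (-59)·p + (-82) = -82  ⇒  (-59)·p = 0  ⇒  p = 0.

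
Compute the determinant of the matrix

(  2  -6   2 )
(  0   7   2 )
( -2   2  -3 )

2

Expand along row 2:
  + 7 · |2 2; -2 -3| = 7·(-6 − (-4)) = -14
  − 2 · |2 -6; -2 2| = −2·(4 − 12) = 16
Sum: (-14) + (16) = 2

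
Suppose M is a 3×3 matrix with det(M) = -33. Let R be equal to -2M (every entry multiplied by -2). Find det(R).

For a 3×3 matrix, det(-2M) = (-2)^3·det(M) = -8·det(M).
det(R) = (-8)·(-33) = 264

264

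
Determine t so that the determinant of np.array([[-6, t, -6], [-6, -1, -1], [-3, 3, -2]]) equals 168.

-8

Expanding along the column containing t, det(M) is linear in t: det(M) = (-9)·t + (96).
Set (-9)·t + (96) = 168  ⇒  (-9)·t = 72  ⇒  t = -8.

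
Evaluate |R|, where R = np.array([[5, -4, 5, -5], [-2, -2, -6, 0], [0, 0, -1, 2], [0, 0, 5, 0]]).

R is block upper-triangular with a 2×2 block and a 2×2 block on the diagonal, so its determinant equals the product of the determinants of the diagonal blocks.
det of the 2×2 block = -18
det of the 2×2 block = -10
det = (-18)·(-10) = 180

180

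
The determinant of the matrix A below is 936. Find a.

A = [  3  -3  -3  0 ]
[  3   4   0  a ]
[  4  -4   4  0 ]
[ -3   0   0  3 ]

a = 6

Expanding along the column containing a, det(A) is linear in a: det(A) = (72)·a + (504).
Set (72)·a + (504) = 936  ⇒  (72)·a = 432  ⇒  a = 6.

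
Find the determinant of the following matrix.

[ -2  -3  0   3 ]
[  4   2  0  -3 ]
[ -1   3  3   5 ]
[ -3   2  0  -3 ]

-63

Expand along column 3 (it has 3 zeros):
  + (3) · M_33   where M_33 = det([-2 -3 3; 4 2 -3; -3 2 -3]) = -21
det = (+1)·(3)·(-21) = -63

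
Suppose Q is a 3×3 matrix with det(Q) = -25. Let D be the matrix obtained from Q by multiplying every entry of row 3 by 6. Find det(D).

The determinant is -150.

Scaling one row by 6 multiplies the determinant by 6.
det(D) = (6)·(-25) = -150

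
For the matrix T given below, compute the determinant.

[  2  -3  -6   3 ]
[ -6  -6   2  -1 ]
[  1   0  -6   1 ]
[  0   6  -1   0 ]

Expand along row 4 (it has 2 zeros):
  + (6) · M_42   where M_42 = det([2 -6 3; -6 2 -1; 1 -6 1]) = 64
  − (-1) · M_43   where M_43 = det([2 -3 3; -6 -6 -1; 1 0 1]) = -9
det = (+1)·(6)·(64) + (-1)·(-1)·(-9) = 375

375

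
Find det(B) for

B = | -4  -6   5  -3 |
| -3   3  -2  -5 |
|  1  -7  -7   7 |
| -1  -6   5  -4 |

Expand along row 1:
  + (-4) · M_11   where M_11 = det([3 -2 -5; -7 -7 7; -6 5 -4]) = 504
  − (-6) · M_12   where M_12 = det([-3 -2 -5; 1 -7 7; -1 5 -4]) = 37
  + (5) · M_13   where M_13 = det([-3 3 -5; 1 -7 7; -1 -6 -4]) = -154
  − (-3) · M_14   where M_14 = det([-3 3 -2; 1 -7 -7; -1 -6 5]) = 263
det = (+1)·(-4)·(504) + (-1)·(-6)·(37) + (+1)·(5)·(-154) + (-1)·(-3)·(263) = -1775

-1775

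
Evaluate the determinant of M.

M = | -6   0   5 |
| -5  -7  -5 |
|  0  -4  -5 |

The determinant is 10.

Expand along column 1:
  + (-6) · |-7 -5; -4 -5| = (-6)·(35 − 20) = -90
  − (-5) · |0 5; -4 -5| = −(-5)·(0 − (-20)) = 100
Sum: (-90) + (100) = 10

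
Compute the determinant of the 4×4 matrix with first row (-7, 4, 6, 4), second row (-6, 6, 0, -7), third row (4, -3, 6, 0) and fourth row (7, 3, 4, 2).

-5216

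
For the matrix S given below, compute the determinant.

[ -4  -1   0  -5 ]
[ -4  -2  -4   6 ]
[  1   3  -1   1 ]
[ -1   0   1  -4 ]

Expand along row 1 (it has 1 zero):
  + (-4) · M_11   where M_11 = det([-2 -4 6; 3 -1 1; 0 1 -4]) = -36
  − (-1) · M_12   where M_12 = det([-4 -4 6; 1 -1 1; -1 1 -4]) = -24
  − (-5) · M_14   where M_14 = det([-4 -2 -4; 1 3 -1; -1 0 1]) = -24
det = (+1)·(-4)·(-36) + (-1)·(-1)·(-24) + (-1)·(-5)·(-24) = 0

|S| = 0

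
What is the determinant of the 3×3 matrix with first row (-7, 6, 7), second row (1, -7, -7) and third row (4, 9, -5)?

-565

Expand along column 1:
  + (-7) · |-7 -7; 9 -5| = (-7)·(35 − (-63)) = -686
  − 1 · |6 7; 9 -5| = −1·(-30 − 63) = 93
  + 4 · |6 7; -7 -7| = 4·(-42 − (-49)) = 28
Sum: (-686) + (93) + (28) = -565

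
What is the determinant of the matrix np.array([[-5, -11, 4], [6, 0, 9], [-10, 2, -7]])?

666

Expand along row 2:
  − 6 · |-11 4; 2 -7| = −6·(77 − 8) = -414
  − 9 · |-5 -11; -10 2| = −9·(-10 − 110) = 1080
Sum: (-414) + (1080) = 666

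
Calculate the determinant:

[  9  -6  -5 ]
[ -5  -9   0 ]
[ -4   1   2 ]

Expand along row 2:
  − (-5) · |-6 -5; 1 2| = −(-5)·(-12 − (-5)) = -35
  + (-9) · |9 -5; -4 2| = (-9)·(18 − 20) = 18
Sum: (-35) + (18) = -17

The determinant is -17.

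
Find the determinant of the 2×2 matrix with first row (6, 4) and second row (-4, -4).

det = 6·(-4) − 4·(-4) = -24 − (-16) = -8

The determinant is -8.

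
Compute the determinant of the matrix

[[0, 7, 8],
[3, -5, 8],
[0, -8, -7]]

-45

Expand along column 1:
  − 3 · |7 8; -8 -7| = −3·(-49 − (-64)) = -45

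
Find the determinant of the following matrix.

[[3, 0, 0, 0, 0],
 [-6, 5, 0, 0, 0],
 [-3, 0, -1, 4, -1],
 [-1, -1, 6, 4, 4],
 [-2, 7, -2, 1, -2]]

The matrix is block lower-triangular with a 2×2 block and a 3×3 block on the diagonal, so its determinant equals the product of the determinants of the diagonal blocks.
det of the 2×2 block = 15
det of the 3×3 block = 14
det = (15)·(14) = 210

210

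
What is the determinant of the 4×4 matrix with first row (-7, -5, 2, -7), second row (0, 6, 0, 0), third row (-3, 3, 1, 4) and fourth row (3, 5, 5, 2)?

The determinant is 1728.

Expand along row 2 (it has 3 zeros):
  + (6) · M_22   where M_22 = det([-7 2 -7; -3 1 4; 3 5 2]) = 288
det = (+1)·(6)·(288) = 1728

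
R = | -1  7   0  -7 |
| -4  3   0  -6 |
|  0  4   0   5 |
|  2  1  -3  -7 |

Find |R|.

det(R) = 639

Expand along column 3 (it has 3 zeros):
  − (-3) · M_43   where M_43 = det([-1 7 -7; -4 3 -6; 0 4 5]) = 213
det = (-1)·(-3)·(213) = 639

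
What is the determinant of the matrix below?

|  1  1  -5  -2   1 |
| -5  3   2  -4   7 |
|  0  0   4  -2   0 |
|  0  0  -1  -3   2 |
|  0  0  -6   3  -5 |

560

The matrix is block upper-triangular with a 2×2 block and a 3×3 block on the diagonal, so its determinant equals the product of the determinants of the diagonal blocks.
det of the 2×2 block = 8
det of the 3×3 block = 70
det = (8)·(70) = 560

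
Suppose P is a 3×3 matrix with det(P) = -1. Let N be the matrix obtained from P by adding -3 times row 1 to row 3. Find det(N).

Adding a multiple of one row to another leaves the determinant unchanged.
det(N) = (1)·(-1) = -1

-1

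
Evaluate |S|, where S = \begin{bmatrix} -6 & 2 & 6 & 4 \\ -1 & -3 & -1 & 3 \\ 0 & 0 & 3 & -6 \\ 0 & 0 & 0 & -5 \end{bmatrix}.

|S| = -300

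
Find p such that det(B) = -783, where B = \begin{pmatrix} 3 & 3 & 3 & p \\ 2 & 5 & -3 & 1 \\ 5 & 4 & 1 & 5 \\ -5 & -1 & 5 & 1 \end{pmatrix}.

p = 0

Expanding along the column containing p, det(B) is linear in p: det(B) = (153)·p + (-783).
Set (153)·p + (-783) = -783  ⇒  (153)·p = 0  ⇒  p = 0.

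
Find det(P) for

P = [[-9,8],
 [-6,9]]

det(P) = (-9)·9 − 8·(-6) = -81 − (-48) = -33

-33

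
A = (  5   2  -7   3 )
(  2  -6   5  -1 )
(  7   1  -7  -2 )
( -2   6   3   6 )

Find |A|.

-1653

Expand along row 1:
  + (5) · M_11   where M_11 = det([-6 5 -1; 1 -7 -2; 6 3 6]) = 81
  − (2) · M_12   where M_12 = det([2 5 -1; 7 -7 -2; -2 3 6]) = -269
  + (-7) · M_13   where M_13 = det([2 -6 -1; 7 1 -2; -2 6 6]) = 220
  − (3) · M_14   where M_14 = det([2 -6 5; 7 1 -7; -2 6 3]) = 352
det = (+1)·(5)·(81) + (-1)·(2)·(-269) + (+1)·(-7)·(220) + (-1)·(3)·(352) = -1653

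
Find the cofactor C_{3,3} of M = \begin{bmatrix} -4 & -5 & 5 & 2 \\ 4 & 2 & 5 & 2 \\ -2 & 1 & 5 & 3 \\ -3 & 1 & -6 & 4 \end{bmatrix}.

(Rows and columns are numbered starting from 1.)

The cofactor is 106.

Delete row 3 and column 3; the remaining 3×3 submatrix is [-4 -5 2; 4 2 2; -3 1 4].
Its determinant is 106.
The cofactor carries sign (−1)^(3+3) = +1, so C_{3,3} = +(106) = 106.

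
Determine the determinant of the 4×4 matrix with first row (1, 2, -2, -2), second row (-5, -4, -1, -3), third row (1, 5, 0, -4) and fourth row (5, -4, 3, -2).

Expand along row 3 (it has 1 zero):
  + (1) · M_31   where M_31 = det([2 -2 -2; -4 -1 -3; -4 3 -2]) = 46
  − (5) · M_32   where M_32 = det([1 -2 -2; -5 -1 -3; 5 3 -2]) = 81
  − (-4) · M_34   where M_34 = det([1 2 -2; -5 -4 -1; 5 -4 3]) = -76
det = (+1)·(1)·(46) + (-1)·(5)·(81) + (-1)·(-4)·(-76) = -663

-663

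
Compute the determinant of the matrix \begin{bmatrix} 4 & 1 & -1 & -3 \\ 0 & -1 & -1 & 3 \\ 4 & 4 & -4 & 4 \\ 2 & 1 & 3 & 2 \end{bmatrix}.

Expand along row 2 (it has 1 zero):
  + (-1) · M_22   where M_22 = det([4 -1 -3; 4 -4 4; 2 3 2]) = -140
  − (-1) · M_23   where M_23 = det([4 1 -3; 4 4 4; 2 1 2]) = 28
  + (3) · M_24   where M_24 = det([4 1 -1; 4 4 -4; 2 1 3]) = 48
det = (+1)·(-1)·(-140) + (-1)·(-1)·(28) + (+1)·(3)·(48) = 312

312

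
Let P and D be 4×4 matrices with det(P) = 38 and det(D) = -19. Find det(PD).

|PD| = -722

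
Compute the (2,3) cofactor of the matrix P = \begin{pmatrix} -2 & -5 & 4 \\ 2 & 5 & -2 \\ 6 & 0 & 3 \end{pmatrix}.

Delete row 2 and column 3; the remaining 2×2 submatrix is [-2 -5; 6 0].
Its determinant is (-2)·0 − (-5)·6 = 30.
The cofactor carries sign (−1)^(2+3) = −1, so C_{2,3} = −(30) = -30.

-30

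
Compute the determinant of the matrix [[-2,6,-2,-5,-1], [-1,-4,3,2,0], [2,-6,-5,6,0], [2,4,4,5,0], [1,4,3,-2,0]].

516

Expand along column 5 (it has 4 zeros):
  + (-1) · M_15   where M_15 = det([-1 -4 3 2; 2 -6 -5 6; 2 4 4 5; 1 4 3 -2]) = -516
det = (+1)·(-1)·(-516) = 516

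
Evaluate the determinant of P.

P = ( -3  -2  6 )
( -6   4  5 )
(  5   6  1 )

Expand along column 1:
  + (-3) · |4 5; 6 1| = (-3)·(4 − 30) = 78
  − (-6) · |-2 6; 6 1| = −(-6)·(-2 − 36) = -228
  + 5 · |-2 6; 4 5| = 5·(-10 − 24) = -170
Sum: (78) + (-228) + (-170) = -320

-320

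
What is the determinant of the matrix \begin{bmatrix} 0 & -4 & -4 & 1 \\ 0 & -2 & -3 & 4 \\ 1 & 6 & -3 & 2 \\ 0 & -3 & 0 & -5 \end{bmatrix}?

Expand along column 1 (it has 3 zeros):
  + (1) · M_31   where M_31 = det([-4 -4 1; -2 -3 4; -3 0 -5]) = 19
det = (+1)·(1)·(19) = 19

The determinant is 19.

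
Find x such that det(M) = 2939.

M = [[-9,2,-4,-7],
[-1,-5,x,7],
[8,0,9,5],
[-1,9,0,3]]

x = -9

Expanding along the column containing x, det(M) is linear in x: det(M) = (157)·x + (4352).
Set (157)·x + (4352) = 2939  ⇒  (157)·x = -1413  ⇒  x = -9.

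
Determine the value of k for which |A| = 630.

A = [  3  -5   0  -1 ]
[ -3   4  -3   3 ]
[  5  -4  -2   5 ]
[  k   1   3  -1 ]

k = -9

Expanding along the row containing k, det(A) is linear in k: det(A) = (-65)·k + (45).
Set (-65)·k + (45) = 630  ⇒  (-65)·k = 585  ⇒  k = -9.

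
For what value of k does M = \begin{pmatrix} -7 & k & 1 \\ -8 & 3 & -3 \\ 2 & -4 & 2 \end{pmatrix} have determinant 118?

Expanding along the column containing k, det(M) is linear in k: det(M) = (10)·k + (68).
Set (10)·k + (68) = 118  ⇒  (10)·k = 50  ⇒  k = 5.

5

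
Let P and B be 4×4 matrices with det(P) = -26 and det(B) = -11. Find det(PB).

286

det(PB) = det(P)·det(B) = (-26)·(-11) = 286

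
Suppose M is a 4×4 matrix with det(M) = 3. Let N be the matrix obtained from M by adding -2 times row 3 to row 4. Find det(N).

3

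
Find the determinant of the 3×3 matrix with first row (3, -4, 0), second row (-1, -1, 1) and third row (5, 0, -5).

Expand along row 1:
  + 3 · |-1 1; 0 -5| = 3·(5 − 0) = 15
  − (-4) · |-1 1; 5 -5| = −(-4)·(5 − 5) = 0
Sum: (15) + (0) = 15

15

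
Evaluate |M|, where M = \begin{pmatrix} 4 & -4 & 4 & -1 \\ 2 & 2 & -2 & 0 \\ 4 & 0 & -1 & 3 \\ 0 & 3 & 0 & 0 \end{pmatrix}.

Expand along row 4 (it has 3 zeros):
  + (3) · M_42   where M_42 = det([4 4 -1; 2 -2 0; 4 -1 3]) = -54
det = (+1)·(3)·(-54) = -162

|M| = -162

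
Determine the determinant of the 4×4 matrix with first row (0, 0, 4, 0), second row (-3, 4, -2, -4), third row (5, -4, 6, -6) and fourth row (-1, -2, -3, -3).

560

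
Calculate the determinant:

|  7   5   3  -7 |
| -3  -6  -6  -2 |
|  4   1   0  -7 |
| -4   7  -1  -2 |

463

Expand along row 3 (it has 1 zero):
  + (4) · M_31   where M_31 = det([5 3 -7; -6 -6 -2; 7 -1 -2]) = -364
  − (1) · M_32   where M_32 = det([7 3 -7; -3 -6 -2; -4 -1 -2]) = 223
  − (-7) · M_34   where M_34 = det([7 5 3; -3 -6 -6; -4 7 -1]) = 306
det = (+1)·(4)·(-364) + (-1)·(1)·(223) + (-1)·(-7)·(306) = 463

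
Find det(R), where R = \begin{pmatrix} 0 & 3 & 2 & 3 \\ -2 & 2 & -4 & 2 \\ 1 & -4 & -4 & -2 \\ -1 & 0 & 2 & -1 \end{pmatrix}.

Expand along row 1 (it has 1 zero):
  − (3) · M_12   where M_12 = det([-2 -4 2; 1 -4 -2; -1 2 -1]) = -32
  + (2) · M_13   where M_13 = det([-2 2 2; 1 -4 -2; -1 0 -1]) = -10
  − (3) · M_14   where M_14 = det([-2 2 -4; 1 -4 -4; -1 0 2]) = 36
det = (-1)·(3)·(-32) + (+1)·(2)·(-10) + (-1)·(3)·(36) = -32

-32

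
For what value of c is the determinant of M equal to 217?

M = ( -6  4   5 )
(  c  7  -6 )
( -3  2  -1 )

Expanding along the row containing c, det(M) is linear in c: det(M) = (14)·c + (147).
Set (14)·c + (147) = 217  ⇒  (14)·c = 70  ⇒  c = 5.

5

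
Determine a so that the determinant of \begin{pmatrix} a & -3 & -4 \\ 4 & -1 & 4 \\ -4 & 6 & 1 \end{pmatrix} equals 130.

Expanding along the column containing a, det(A) is linear in a: det(A) = (-25)·a + (-20).
Set (-25)·a + (-20) = 130  ⇒  (-25)·a = 150  ⇒  a = -6.

a = -6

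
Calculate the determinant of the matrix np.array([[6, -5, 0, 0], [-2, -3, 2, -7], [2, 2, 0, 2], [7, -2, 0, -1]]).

Expand along column 3 (it has 3 zeros):
  − (2) · M_23   where M_23 = det([6 -5 0; 2 2 2; 7 -2 -1]) = -68
det = (-1)·(2)·(-68) = 136

136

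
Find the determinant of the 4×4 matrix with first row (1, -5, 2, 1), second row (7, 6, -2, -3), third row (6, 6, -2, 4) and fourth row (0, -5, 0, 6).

The determinant is 552.

Expand along row 4 (it has 2 zeros):
  + (-5) · M_42   where M_42 = det([1 2 1; 7 -2 -3; 6 -2 4]) = -108
  + (6) · M_44   where M_44 = det([1 -5 2; 7 6 -2; 6 6 -2]) = 2
det = (+1)·(-5)·(-108) + (+1)·(6)·(2) = 552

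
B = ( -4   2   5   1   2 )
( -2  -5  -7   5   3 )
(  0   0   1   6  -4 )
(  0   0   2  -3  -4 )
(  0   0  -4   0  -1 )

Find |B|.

B is block upper-triangular with a 2×2 block and a 3×3 block on the diagonal, so its determinant equals the product of the determinants of the diagonal blocks.
det of the 2×2 block = 24
det of the 3×3 block = 159
det = (24)·(159) = 3816

|B| = 3816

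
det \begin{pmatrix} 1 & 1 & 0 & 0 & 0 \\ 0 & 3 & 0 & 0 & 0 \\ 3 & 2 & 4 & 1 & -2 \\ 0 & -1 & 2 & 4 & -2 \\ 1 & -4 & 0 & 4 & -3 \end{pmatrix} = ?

The matrix is block lower-triangular with a 2×2 block and a 3×3 block on the diagonal, so its determinant equals the product of the determinants of the diagonal blocks.
det of the 2×2 block = 3
det of the 3×3 block = -26
det = (3)·(-26) = -78

-78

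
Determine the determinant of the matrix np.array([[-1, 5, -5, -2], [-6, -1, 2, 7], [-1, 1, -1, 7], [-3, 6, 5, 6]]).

Expand along row 1:
  + (-1) · M_11   where M_11 = det([-1 2 7; 1 -1 7; 6 5 6]) = 190
  − (5) · M_12   where M_12 = det([-6 2 7; -1 -1 7; -3 5 6]) = 160
  + (-5) · M_13   where M_13 = det([-6 -1 7; -1 1 7; -3 6 6]) = 210
  − (-2) · M_14   where M_14 = det([-6 -1 2; -1 1 -1; -3 6 5]) = -80
det = (+1)·(-1)·(190) + (-1)·(5)·(160) + (+1)·(-5)·(210) + (-1)·(-2)·(-80) = -2200

-2200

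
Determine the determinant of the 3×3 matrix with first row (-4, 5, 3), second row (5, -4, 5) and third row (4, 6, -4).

Expand along column 1:
  + (-4) · |-4 5; 6 -4| = (-4)·(16 − 30) = 56
  − 5 · |5 3; 6 -4| = −5·(-20 − 18) = 190
  + 4 · |5 3; -4 5| = 4·(25 − (-12)) = 148
Sum: (56) + (190) + (148) = 394

394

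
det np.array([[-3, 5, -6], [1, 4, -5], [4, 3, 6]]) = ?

The determinant is -169.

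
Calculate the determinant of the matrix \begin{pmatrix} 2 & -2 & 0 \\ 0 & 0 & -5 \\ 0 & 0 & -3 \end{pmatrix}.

0

Expand along column 1:
  + 2 · |0 -5; 0 -3| = 2·(0 − 0) = 0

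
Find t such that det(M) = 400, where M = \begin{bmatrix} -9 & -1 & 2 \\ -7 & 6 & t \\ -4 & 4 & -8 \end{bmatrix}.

Expanding along the row containing t, det(M) is linear in t: det(M) = (40)·t + (480).
Set (40)·t + (480) = 400  ⇒  (40)·t = -80  ⇒  t = -2.

t = -2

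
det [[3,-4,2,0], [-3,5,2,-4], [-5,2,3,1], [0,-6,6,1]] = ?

Expand along row 1 (it has 1 zero):
  + (3) · M_11   where M_11 = det([5 2 -4; 2 3 1; -6 6 1]) = -151
  − (-4) · M_12   where M_12 = det([-3 2 -4; -5 3 1; 0 6 1]) = 139
  + (2) · M_13   where M_13 = det([-3 5 -4; -5 2 1; 0 -6 1]) = -119
det = (+1)·(3)·(-151) + (-1)·(-4)·(139) + (+1)·(2)·(-119) = -135

-135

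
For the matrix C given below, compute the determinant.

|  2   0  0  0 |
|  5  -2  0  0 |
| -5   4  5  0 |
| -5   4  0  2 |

C is lower triangular, so det(C) is the product of the diagonal entries:
det = (2) · (-2) · (5) · (2) = -40

-40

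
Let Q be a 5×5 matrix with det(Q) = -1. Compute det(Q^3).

The determinant is -1.

det(Q^3) = (det Q)^3 = (-1)^3 = -1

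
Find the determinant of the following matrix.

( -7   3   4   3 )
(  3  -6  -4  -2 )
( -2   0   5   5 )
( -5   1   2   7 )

The determinant is 752.

Expand along row 3 (it has 1 zero):
  + (-2) · M_31   where M_31 = det([3 4 3; -6 -4 -2; 1 2 7]) = 64
  + (5) · M_33   where M_33 = det([-7 3 3; 3 -6 -2; -5 1 7]) = 166
  − (5) · M_34   where M_34 = det([-7 3 4; 3 -6 -4; -5 1 2]) = -10
det = (+1)·(-2)·(64) + (+1)·(5)·(166) + (-1)·(5)·(-10) = 752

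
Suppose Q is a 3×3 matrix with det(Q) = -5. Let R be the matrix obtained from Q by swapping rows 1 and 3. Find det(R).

Swapping two rows multiplies the determinant by −1.
det(R) = (-1)·(-5) = 5

5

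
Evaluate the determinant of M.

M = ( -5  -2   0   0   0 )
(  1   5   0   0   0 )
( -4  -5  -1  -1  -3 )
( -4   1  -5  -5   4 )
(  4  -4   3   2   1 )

437

M is block lower-triangular with a 2×2 block and a 3×3 block on the diagonal, so its determinant equals the product of the determinants of the diagonal blocks.
det of the 2×2 block = -23
det of the 3×3 block = -19
det = (-23)·(-19) = 437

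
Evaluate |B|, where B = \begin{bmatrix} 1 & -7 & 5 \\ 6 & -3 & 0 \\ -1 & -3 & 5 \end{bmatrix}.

90

Expand along column 3:
  + 5 · |6 -3; -1 -3| = 5·(-18 − 3) = -105
  + 5 · |1 -7; 6 -3| = 5·(-3 − (-42)) = 195
Sum: (-105) + (195) = 90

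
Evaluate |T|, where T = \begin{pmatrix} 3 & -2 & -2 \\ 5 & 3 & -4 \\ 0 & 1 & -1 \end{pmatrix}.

The determinant is -17.

Expand along column 1:
  + 3 · |3 -4; 1 -1| = 3·(-3 − (-4)) = 3
  − 5 · |-2 -2; 1 -1| = −5·(2 − (-2)) = -20
Sum: (3) + (-20) = -17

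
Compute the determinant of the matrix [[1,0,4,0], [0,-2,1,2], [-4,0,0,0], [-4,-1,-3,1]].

Expand along row 3 (it has 3 zeros):
  + (-4) · M_31   where M_31 = det([0 4 0; -2 1 2; -1 -3 1]) = 0
det = (+1)·(-4)·(0) = 0

The determinant is 0.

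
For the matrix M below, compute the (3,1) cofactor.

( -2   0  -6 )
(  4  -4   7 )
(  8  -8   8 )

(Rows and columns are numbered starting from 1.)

The cofactor is -24.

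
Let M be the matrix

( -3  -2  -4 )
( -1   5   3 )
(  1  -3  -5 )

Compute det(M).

Expand along row 1:
  + (-3) · |5 3; -3 -5| = (-3)·(-25 − (-9)) = 48
  − (-2) · |-1 3; 1 -5| = −(-2)·(5 − 3) = 4
  + (-4) · |-1 5; 1 -3| = (-4)·(3 − 5) = 8
Sum: (48) + (4) + (8) = 60

60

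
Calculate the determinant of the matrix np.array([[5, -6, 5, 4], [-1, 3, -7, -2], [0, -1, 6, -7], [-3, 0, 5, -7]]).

Expand along row 3 (it has 1 zero):
  − (-1) · M_32   where M_32 = det([5 5 4; -1 -7 -2; -3 5 -7]) = 186
  + (6) · M_33   where M_33 = det([5 -6 4; -1 3 -2; -3 0 -7]) = -63
  − (-7) · M_34   where M_34 = det([5 -6 5; -1 3 -7; -3 0 5]) = -36
det = (-1)·(-1)·(186) + (+1)·(6)·(-63) + (-1)·(-7)·(-36) = -444

The determinant is -444.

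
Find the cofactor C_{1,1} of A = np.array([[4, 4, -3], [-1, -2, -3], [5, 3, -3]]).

The cofactor is 15.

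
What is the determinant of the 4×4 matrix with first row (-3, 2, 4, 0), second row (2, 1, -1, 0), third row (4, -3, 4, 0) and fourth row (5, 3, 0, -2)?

The determinant is 134.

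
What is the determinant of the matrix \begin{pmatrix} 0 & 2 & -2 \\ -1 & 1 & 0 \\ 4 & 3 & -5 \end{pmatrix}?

Expand along row 1:
  − 2 · |-1 0; 4 -5| = −2·(5 − 0) = -10
  + (-2) · |-1 1; 4 3| = (-2)·(-3 − 4) = 14
Sum: (-10) + (14) = 4

The determinant is 4.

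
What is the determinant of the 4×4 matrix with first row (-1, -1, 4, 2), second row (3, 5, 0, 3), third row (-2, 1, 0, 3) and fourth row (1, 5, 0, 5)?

Expand along column 3 (it has 3 zeros):
  + (4) · M_13   where M_13 = det([3 5 3; -2 1 3; 1 5 5]) = 2
det = (+1)·(4)·(2) = 8

8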